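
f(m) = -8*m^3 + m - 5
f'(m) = 1 - 24*m^2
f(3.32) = -294.43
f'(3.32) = -263.54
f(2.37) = -109.13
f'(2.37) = -133.81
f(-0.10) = -5.09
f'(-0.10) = 0.76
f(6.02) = -1744.32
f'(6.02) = -868.77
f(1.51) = -31.03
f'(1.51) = -53.72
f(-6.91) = 2627.60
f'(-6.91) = -1144.95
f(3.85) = -457.68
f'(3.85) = -354.74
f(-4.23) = 596.27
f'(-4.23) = -428.43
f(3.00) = -218.00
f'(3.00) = -215.00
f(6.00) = -1727.00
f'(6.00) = -863.00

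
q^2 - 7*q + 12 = (q - 4)*(q - 3)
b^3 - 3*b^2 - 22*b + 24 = (b - 6)*(b - 1)*(b + 4)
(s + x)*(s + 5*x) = s^2 + 6*s*x + 5*x^2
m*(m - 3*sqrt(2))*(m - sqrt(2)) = m^3 - 4*sqrt(2)*m^2 + 6*m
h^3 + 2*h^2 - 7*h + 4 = (h - 1)^2*(h + 4)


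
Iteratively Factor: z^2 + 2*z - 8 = (z - 2)*(z + 4)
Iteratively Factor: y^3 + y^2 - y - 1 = (y - 1)*(y^2 + 2*y + 1) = (y - 1)*(y + 1)*(y + 1)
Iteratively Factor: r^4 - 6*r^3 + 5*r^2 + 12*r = (r - 3)*(r^3 - 3*r^2 - 4*r) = (r - 4)*(r - 3)*(r^2 + r) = r*(r - 4)*(r - 3)*(r + 1)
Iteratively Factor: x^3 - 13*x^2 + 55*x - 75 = (x - 5)*(x^2 - 8*x + 15) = (x - 5)^2*(x - 3)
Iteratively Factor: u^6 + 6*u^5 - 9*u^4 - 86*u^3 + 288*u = (u + 3)*(u^5 + 3*u^4 - 18*u^3 - 32*u^2 + 96*u) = u*(u + 3)*(u^4 + 3*u^3 - 18*u^2 - 32*u + 96) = u*(u + 3)*(u + 4)*(u^3 - u^2 - 14*u + 24) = u*(u + 3)*(u + 4)^2*(u^2 - 5*u + 6) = u*(u - 2)*(u + 3)*(u + 4)^2*(u - 3)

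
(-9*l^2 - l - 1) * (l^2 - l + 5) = -9*l^4 + 8*l^3 - 45*l^2 - 4*l - 5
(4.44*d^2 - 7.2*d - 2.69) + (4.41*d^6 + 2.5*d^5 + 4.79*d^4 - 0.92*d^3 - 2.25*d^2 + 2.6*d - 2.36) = 4.41*d^6 + 2.5*d^5 + 4.79*d^4 - 0.92*d^3 + 2.19*d^2 - 4.6*d - 5.05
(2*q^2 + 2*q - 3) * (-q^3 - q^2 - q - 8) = -2*q^5 - 4*q^4 - q^3 - 15*q^2 - 13*q + 24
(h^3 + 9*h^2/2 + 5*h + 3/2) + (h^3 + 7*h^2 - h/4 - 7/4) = 2*h^3 + 23*h^2/2 + 19*h/4 - 1/4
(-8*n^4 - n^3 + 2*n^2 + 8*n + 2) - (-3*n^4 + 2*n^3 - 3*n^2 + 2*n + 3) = -5*n^4 - 3*n^3 + 5*n^2 + 6*n - 1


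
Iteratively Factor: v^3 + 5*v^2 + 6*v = (v + 3)*(v^2 + 2*v) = (v + 2)*(v + 3)*(v)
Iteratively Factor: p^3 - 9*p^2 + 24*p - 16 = (p - 4)*(p^2 - 5*p + 4) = (p - 4)*(p - 1)*(p - 4)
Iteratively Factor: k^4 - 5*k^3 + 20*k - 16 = (k + 2)*(k^3 - 7*k^2 + 14*k - 8) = (k - 2)*(k + 2)*(k^2 - 5*k + 4) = (k - 4)*(k - 2)*(k + 2)*(k - 1)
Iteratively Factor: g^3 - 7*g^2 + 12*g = (g - 3)*(g^2 - 4*g) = g*(g - 3)*(g - 4)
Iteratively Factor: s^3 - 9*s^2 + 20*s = (s - 4)*(s^2 - 5*s) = s*(s - 4)*(s - 5)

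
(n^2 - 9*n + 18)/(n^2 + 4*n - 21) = (n - 6)/(n + 7)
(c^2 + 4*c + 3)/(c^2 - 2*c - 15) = (c + 1)/(c - 5)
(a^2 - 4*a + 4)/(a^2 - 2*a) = (a - 2)/a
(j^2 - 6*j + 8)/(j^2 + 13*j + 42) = (j^2 - 6*j + 8)/(j^2 + 13*j + 42)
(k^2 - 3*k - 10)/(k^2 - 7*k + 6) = (k^2 - 3*k - 10)/(k^2 - 7*k + 6)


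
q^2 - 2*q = q*(q - 2)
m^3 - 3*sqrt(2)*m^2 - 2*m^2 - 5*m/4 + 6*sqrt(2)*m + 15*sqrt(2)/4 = (m - 5/2)*(m + 1/2)*(m - 3*sqrt(2))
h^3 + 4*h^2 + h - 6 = (h - 1)*(h + 2)*(h + 3)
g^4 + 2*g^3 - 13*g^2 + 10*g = g*(g - 2)*(g - 1)*(g + 5)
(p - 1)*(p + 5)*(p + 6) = p^3 + 10*p^2 + 19*p - 30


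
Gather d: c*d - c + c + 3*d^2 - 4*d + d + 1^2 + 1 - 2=3*d^2 + d*(c - 3)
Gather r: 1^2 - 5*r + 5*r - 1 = 0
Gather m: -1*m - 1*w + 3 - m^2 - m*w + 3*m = -m^2 + m*(2 - w) - w + 3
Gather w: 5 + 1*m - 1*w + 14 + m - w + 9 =2*m - 2*w + 28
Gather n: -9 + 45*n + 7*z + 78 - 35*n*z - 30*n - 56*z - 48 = n*(15 - 35*z) - 49*z + 21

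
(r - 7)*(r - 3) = r^2 - 10*r + 21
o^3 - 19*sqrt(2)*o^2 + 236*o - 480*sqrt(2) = (o - 8*sqrt(2))*(o - 6*sqrt(2))*(o - 5*sqrt(2))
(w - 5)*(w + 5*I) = w^2 - 5*w + 5*I*w - 25*I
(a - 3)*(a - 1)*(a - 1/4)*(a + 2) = a^4 - 9*a^3/4 - 9*a^2/2 + 29*a/4 - 3/2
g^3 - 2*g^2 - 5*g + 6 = (g - 3)*(g - 1)*(g + 2)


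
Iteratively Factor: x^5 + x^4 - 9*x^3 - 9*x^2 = (x + 3)*(x^4 - 2*x^3 - 3*x^2) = x*(x + 3)*(x^3 - 2*x^2 - 3*x) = x*(x + 1)*(x + 3)*(x^2 - 3*x) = x*(x - 3)*(x + 1)*(x + 3)*(x)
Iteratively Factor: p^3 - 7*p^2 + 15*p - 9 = (p - 1)*(p^2 - 6*p + 9) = (p - 3)*(p - 1)*(p - 3)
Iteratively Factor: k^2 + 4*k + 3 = (k + 3)*(k + 1)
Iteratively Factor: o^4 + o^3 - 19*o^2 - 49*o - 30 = (o + 3)*(o^3 - 2*o^2 - 13*o - 10) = (o + 2)*(o + 3)*(o^2 - 4*o - 5) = (o - 5)*(o + 2)*(o + 3)*(o + 1)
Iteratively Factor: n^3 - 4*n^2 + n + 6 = (n - 3)*(n^2 - n - 2) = (n - 3)*(n - 2)*(n + 1)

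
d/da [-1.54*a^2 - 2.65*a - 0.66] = -3.08*a - 2.65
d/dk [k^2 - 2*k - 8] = 2*k - 2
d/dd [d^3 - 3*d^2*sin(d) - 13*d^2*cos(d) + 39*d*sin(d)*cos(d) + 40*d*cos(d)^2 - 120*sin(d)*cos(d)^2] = 13*d^2*sin(d) - 3*d^2*cos(d) + 3*d^2 - 6*d*sin(d) - 40*d*sin(2*d) - 26*d*cos(d) + 39*d*cos(2*d) + 39*sin(2*d)/2 - 30*cos(d) + 20*cos(2*d) - 90*cos(3*d) + 20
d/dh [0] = 0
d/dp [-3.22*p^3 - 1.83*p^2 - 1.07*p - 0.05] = -9.66*p^2 - 3.66*p - 1.07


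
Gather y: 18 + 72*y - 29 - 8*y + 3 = 64*y - 8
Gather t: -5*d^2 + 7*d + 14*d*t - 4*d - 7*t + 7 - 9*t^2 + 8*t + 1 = -5*d^2 + 3*d - 9*t^2 + t*(14*d + 1) + 8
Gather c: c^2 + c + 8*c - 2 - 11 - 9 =c^2 + 9*c - 22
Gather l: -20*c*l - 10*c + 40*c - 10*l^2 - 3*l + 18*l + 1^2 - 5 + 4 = 30*c - 10*l^2 + l*(15 - 20*c)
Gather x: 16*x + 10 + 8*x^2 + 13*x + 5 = 8*x^2 + 29*x + 15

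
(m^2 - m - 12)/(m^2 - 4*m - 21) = (m - 4)/(m - 7)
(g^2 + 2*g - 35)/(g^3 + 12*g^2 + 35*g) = (g - 5)/(g*(g + 5))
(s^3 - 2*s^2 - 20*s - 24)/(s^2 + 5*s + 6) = (s^2 - 4*s - 12)/(s + 3)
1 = 1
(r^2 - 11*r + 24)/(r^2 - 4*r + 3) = (r - 8)/(r - 1)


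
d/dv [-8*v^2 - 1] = -16*v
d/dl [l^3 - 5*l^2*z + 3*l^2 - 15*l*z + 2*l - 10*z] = 3*l^2 - 10*l*z + 6*l - 15*z + 2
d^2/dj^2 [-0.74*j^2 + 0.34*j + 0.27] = -1.48000000000000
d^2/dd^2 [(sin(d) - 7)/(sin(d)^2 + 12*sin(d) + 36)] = (-sin(d)^3 + 52*sin(d)^2 - 118*sin(d) - 66)/(sin(d) + 6)^4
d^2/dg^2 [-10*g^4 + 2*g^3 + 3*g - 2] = 12*g*(1 - 10*g)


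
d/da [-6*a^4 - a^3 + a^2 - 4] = a*(-24*a^2 - 3*a + 2)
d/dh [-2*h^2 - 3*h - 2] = -4*h - 3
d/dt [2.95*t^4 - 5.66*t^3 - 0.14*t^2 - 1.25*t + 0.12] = 11.8*t^3 - 16.98*t^2 - 0.28*t - 1.25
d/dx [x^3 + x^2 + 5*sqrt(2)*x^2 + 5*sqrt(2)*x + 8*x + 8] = 3*x^2 + 2*x + 10*sqrt(2)*x + 5*sqrt(2) + 8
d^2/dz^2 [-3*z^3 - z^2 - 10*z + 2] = -18*z - 2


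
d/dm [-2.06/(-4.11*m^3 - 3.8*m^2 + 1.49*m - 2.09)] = (-25.3998*m^2 - 15.656*m + 3.0694)/(4.11*m^3 + 3.8*m^2 - 1.49*m + 2.09)^2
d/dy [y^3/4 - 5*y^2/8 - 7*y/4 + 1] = 3*y^2/4 - 5*y/4 - 7/4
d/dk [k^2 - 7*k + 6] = 2*k - 7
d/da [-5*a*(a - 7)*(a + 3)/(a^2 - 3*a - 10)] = 5*(-a^4 + 6*a^3 - 3*a^2 - 80*a - 210)/(a^4 - 6*a^3 - 11*a^2 + 60*a + 100)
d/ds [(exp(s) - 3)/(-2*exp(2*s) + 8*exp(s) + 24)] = ((exp(s) - 3)*(exp(s) - 2) - exp(2*s)/2 + 2*exp(s) + 6)*exp(s)/(-exp(2*s) + 4*exp(s) + 12)^2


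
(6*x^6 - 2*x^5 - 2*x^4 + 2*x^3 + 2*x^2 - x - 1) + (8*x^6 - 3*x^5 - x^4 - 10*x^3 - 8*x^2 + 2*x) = 14*x^6 - 5*x^5 - 3*x^4 - 8*x^3 - 6*x^2 + x - 1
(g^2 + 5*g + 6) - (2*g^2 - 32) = -g^2 + 5*g + 38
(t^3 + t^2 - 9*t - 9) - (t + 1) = t^3 + t^2 - 10*t - 10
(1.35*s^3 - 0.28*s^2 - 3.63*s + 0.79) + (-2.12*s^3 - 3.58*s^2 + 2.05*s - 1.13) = -0.77*s^3 - 3.86*s^2 - 1.58*s - 0.34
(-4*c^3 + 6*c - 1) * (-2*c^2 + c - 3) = 8*c^5 - 4*c^4 + 8*c^2 - 19*c + 3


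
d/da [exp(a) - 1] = exp(a)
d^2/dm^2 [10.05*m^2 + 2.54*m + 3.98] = 20.1000000000000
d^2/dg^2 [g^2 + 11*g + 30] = 2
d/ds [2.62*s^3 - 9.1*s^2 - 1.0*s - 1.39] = 7.86*s^2 - 18.2*s - 1.0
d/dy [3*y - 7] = 3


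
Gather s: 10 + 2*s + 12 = 2*s + 22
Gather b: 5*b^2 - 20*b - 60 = 5*b^2 - 20*b - 60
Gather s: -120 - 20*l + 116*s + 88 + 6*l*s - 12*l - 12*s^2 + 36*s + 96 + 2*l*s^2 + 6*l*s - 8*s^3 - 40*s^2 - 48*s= -32*l - 8*s^3 + s^2*(2*l - 52) + s*(12*l + 104) + 64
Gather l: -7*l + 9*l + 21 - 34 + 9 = 2*l - 4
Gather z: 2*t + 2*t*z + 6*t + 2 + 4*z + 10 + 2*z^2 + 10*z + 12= 8*t + 2*z^2 + z*(2*t + 14) + 24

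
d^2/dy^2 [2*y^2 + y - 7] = 4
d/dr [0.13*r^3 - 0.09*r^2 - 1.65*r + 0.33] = 0.39*r^2 - 0.18*r - 1.65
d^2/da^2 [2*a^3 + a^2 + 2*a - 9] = 12*a + 2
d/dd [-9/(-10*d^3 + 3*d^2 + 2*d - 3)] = 18*(-15*d^2 + 3*d + 1)/(10*d^3 - 3*d^2 - 2*d + 3)^2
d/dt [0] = 0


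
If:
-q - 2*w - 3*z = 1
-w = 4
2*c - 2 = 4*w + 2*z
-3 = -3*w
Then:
No Solution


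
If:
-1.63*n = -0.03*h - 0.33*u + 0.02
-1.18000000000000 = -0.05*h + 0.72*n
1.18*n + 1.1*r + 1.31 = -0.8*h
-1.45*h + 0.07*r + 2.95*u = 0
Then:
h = -31.04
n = -3.79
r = 25.45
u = -15.86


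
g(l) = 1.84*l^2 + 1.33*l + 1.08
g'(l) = 3.68*l + 1.33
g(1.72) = 8.81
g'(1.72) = 7.66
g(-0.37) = 0.84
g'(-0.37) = -0.03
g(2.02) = 11.27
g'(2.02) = 8.76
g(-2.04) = 6.02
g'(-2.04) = -6.18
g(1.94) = 10.59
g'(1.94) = 8.47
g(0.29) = 1.62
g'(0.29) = 2.40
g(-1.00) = 1.59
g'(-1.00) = -2.35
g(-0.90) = 1.37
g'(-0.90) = -1.98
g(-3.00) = 13.65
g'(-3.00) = -9.71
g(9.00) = 162.09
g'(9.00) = 34.45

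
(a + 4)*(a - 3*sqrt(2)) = a^2 - 3*sqrt(2)*a + 4*a - 12*sqrt(2)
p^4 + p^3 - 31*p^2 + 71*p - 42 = (p - 3)*(p - 2)*(p - 1)*(p + 7)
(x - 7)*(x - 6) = x^2 - 13*x + 42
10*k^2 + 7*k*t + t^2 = (2*k + t)*(5*k + t)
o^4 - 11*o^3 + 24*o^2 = o^2*(o - 8)*(o - 3)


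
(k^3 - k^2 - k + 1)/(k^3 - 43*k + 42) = (k^2 - 1)/(k^2 + k - 42)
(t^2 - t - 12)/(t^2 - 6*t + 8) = (t + 3)/(t - 2)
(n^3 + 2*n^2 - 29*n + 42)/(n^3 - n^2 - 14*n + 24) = (n + 7)/(n + 4)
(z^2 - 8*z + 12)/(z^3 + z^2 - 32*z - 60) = (z - 2)/(z^2 + 7*z + 10)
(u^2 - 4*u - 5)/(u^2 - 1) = (u - 5)/(u - 1)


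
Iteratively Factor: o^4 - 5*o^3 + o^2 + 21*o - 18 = (o + 2)*(o^3 - 7*o^2 + 15*o - 9) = (o - 3)*(o + 2)*(o^2 - 4*o + 3) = (o - 3)^2*(o + 2)*(o - 1)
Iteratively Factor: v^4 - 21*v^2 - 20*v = (v + 4)*(v^3 - 4*v^2 - 5*v) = v*(v + 4)*(v^2 - 4*v - 5) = v*(v - 5)*(v + 4)*(v + 1)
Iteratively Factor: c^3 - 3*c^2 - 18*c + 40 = (c - 5)*(c^2 + 2*c - 8) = (c - 5)*(c - 2)*(c + 4)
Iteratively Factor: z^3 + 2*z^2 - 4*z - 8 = (z - 2)*(z^2 + 4*z + 4) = (z - 2)*(z + 2)*(z + 2)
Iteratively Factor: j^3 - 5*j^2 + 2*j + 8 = (j + 1)*(j^2 - 6*j + 8) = (j - 4)*(j + 1)*(j - 2)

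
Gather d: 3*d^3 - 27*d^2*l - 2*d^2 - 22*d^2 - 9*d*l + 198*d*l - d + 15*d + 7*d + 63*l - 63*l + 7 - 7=3*d^3 + d^2*(-27*l - 24) + d*(189*l + 21)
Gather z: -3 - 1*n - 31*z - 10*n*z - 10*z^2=-n - 10*z^2 + z*(-10*n - 31) - 3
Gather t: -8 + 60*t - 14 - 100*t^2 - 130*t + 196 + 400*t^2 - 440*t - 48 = 300*t^2 - 510*t + 126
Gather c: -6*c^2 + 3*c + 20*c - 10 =-6*c^2 + 23*c - 10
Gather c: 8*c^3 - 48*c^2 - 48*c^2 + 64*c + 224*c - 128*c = 8*c^3 - 96*c^2 + 160*c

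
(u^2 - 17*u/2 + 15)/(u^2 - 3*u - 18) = (u - 5/2)/(u + 3)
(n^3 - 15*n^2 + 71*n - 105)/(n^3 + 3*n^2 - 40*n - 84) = (n^3 - 15*n^2 + 71*n - 105)/(n^3 + 3*n^2 - 40*n - 84)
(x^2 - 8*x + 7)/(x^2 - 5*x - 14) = (x - 1)/(x + 2)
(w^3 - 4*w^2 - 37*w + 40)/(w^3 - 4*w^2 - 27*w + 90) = (w^2 - 9*w + 8)/(w^2 - 9*w + 18)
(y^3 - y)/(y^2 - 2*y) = (y^2 - 1)/(y - 2)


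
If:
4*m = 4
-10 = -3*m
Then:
No Solution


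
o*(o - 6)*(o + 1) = o^3 - 5*o^2 - 6*o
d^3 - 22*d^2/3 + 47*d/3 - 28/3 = (d - 4)*(d - 7/3)*(d - 1)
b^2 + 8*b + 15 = (b + 3)*(b + 5)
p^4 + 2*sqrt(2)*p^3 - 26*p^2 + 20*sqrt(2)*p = p*(p - 2*sqrt(2))*(p - sqrt(2))*(p + 5*sqrt(2))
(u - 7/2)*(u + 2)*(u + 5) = u^3 + 7*u^2/2 - 29*u/2 - 35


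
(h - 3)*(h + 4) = h^2 + h - 12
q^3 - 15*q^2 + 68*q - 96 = (q - 8)*(q - 4)*(q - 3)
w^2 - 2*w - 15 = (w - 5)*(w + 3)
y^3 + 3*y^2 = y^2*(y + 3)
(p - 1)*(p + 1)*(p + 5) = p^3 + 5*p^2 - p - 5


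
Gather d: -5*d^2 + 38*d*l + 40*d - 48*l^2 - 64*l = -5*d^2 + d*(38*l + 40) - 48*l^2 - 64*l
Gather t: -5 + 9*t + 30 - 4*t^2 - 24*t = -4*t^2 - 15*t + 25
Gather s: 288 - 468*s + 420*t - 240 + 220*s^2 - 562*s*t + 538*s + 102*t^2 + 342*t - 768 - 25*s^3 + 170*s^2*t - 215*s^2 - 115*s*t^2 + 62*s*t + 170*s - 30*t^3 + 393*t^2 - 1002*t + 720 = -25*s^3 + s^2*(170*t + 5) + s*(-115*t^2 - 500*t + 240) - 30*t^3 + 495*t^2 - 240*t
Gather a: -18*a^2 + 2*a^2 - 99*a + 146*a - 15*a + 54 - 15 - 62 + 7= -16*a^2 + 32*a - 16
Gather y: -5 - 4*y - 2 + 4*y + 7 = 0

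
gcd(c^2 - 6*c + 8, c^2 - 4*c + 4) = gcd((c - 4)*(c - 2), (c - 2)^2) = c - 2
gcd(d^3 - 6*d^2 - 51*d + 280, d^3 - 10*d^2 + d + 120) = d^2 - 13*d + 40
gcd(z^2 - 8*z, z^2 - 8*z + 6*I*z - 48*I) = z - 8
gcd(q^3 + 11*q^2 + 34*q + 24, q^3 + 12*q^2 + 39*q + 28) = q^2 + 5*q + 4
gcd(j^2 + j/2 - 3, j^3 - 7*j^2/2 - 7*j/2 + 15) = j + 2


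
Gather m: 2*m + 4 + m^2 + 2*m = m^2 + 4*m + 4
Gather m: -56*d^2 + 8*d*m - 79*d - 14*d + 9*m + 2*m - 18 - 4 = -56*d^2 - 93*d + m*(8*d + 11) - 22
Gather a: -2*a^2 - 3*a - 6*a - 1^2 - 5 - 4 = -2*a^2 - 9*a - 10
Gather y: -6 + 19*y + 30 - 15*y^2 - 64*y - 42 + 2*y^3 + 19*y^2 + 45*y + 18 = 2*y^3 + 4*y^2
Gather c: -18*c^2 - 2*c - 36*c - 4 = -18*c^2 - 38*c - 4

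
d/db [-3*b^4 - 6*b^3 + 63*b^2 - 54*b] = -12*b^3 - 18*b^2 + 126*b - 54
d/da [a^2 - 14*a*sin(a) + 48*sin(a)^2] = -14*a*cos(a) + 2*a - 14*sin(a) + 48*sin(2*a)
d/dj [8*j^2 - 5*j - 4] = 16*j - 5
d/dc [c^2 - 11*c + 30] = 2*c - 11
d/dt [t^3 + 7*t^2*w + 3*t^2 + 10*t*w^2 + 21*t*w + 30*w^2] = 3*t^2 + 14*t*w + 6*t + 10*w^2 + 21*w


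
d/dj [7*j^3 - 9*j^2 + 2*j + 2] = 21*j^2 - 18*j + 2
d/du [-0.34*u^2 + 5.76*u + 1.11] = 5.76 - 0.68*u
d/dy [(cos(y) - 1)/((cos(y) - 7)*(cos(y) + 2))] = (cos(y)^2 - 2*cos(y) + 19)*sin(y)/((cos(y) - 7)^2*(cos(y) + 2)^2)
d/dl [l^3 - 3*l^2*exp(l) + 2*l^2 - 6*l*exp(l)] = -3*l^2*exp(l) + 3*l^2 - 12*l*exp(l) + 4*l - 6*exp(l)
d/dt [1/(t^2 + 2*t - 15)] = 2*(-t - 1)/(t^2 + 2*t - 15)^2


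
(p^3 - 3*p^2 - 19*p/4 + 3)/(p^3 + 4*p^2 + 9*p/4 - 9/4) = (p - 4)/(p + 3)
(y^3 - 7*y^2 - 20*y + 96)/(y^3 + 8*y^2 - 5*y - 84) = (y - 8)/(y + 7)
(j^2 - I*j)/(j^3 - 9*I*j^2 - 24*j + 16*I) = j/(j^2 - 8*I*j - 16)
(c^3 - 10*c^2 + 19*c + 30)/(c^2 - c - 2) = (c^2 - 11*c + 30)/(c - 2)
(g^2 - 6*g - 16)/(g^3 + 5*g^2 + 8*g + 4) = (g - 8)/(g^2 + 3*g + 2)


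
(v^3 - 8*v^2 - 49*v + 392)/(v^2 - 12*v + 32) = (v^2 - 49)/(v - 4)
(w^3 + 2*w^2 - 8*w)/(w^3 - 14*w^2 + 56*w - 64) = w*(w + 4)/(w^2 - 12*w + 32)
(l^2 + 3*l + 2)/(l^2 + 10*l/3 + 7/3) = 3*(l + 2)/(3*l + 7)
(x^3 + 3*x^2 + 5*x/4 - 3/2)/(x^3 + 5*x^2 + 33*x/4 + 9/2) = (2*x - 1)/(2*x + 3)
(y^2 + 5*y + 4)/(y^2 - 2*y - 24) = (y + 1)/(y - 6)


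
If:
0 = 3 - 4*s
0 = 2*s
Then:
No Solution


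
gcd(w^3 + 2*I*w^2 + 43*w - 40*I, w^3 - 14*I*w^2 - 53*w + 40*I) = w^2 - 6*I*w - 5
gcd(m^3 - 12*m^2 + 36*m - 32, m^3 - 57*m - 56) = m - 8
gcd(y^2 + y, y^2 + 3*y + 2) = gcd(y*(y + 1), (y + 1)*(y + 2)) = y + 1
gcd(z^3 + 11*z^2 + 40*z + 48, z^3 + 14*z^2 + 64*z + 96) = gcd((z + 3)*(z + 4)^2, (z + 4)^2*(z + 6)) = z^2 + 8*z + 16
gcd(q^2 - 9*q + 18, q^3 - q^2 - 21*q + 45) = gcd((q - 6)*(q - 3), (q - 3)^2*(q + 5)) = q - 3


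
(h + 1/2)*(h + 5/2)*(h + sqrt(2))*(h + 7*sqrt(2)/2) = h^4 + 3*h^3 + 9*sqrt(2)*h^3/2 + 33*h^2/4 + 27*sqrt(2)*h^2/2 + 45*sqrt(2)*h/8 + 21*h + 35/4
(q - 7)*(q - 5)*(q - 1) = q^3 - 13*q^2 + 47*q - 35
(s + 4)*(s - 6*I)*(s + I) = s^3 + 4*s^2 - 5*I*s^2 + 6*s - 20*I*s + 24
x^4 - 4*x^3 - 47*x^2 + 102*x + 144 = (x - 8)*(x - 3)*(x + 1)*(x + 6)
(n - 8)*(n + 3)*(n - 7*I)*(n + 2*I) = n^4 - 5*n^3 - 5*I*n^3 - 10*n^2 + 25*I*n^2 - 70*n + 120*I*n - 336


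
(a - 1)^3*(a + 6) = a^4 + 3*a^3 - 15*a^2 + 17*a - 6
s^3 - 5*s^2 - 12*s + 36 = (s - 6)*(s - 2)*(s + 3)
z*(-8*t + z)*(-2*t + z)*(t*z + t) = 16*t^3*z^2 + 16*t^3*z - 10*t^2*z^3 - 10*t^2*z^2 + t*z^4 + t*z^3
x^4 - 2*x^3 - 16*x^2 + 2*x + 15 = (x - 5)*(x - 1)*(x + 1)*(x + 3)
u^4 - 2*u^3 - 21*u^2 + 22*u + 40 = (u - 5)*(u - 2)*(u + 1)*(u + 4)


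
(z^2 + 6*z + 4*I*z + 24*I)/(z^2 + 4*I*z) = (z + 6)/z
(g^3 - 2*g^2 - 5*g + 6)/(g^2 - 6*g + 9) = (g^2 + g - 2)/(g - 3)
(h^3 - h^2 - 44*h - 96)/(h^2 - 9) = (h^2 - 4*h - 32)/(h - 3)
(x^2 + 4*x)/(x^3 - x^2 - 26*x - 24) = x/(x^2 - 5*x - 6)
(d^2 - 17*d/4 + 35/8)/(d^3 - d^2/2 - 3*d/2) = (-8*d^2 + 34*d - 35)/(4*d*(-2*d^2 + d + 3))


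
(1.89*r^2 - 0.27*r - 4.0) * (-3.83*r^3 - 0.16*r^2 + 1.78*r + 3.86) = -7.2387*r^5 + 0.7317*r^4 + 18.7274*r^3 + 7.4548*r^2 - 8.1622*r - 15.44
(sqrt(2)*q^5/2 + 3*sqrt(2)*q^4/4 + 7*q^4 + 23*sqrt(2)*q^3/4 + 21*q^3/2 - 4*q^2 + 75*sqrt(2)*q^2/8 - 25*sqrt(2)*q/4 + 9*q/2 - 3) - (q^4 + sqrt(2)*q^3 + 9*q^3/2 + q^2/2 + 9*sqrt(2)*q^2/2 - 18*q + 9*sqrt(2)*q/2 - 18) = sqrt(2)*q^5/2 + 3*sqrt(2)*q^4/4 + 6*q^4 + 6*q^3 + 19*sqrt(2)*q^3/4 - 9*q^2/2 + 39*sqrt(2)*q^2/8 - 43*sqrt(2)*q/4 + 45*q/2 + 15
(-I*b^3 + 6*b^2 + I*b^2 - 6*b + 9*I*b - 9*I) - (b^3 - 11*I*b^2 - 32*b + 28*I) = -b^3 - I*b^3 + 6*b^2 + 12*I*b^2 + 26*b + 9*I*b - 37*I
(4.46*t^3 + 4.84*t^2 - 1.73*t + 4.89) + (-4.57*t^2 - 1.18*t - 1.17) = 4.46*t^3 + 0.27*t^2 - 2.91*t + 3.72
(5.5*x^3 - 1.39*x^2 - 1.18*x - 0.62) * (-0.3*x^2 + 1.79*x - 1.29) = -1.65*x^5 + 10.262*x^4 - 9.2291*x^3 - 0.1331*x^2 + 0.4124*x + 0.7998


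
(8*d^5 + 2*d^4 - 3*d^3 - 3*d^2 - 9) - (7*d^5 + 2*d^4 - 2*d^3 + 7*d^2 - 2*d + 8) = d^5 - d^3 - 10*d^2 + 2*d - 17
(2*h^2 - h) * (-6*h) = -12*h^3 + 6*h^2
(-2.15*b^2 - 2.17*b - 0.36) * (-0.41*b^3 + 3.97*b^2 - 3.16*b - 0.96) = 0.8815*b^5 - 7.6458*b^4 - 1.6733*b^3 + 7.492*b^2 + 3.2208*b + 0.3456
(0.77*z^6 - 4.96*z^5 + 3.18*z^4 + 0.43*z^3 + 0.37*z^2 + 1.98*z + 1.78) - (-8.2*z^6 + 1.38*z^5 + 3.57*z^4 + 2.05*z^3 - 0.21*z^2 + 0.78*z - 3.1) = 8.97*z^6 - 6.34*z^5 - 0.39*z^4 - 1.62*z^3 + 0.58*z^2 + 1.2*z + 4.88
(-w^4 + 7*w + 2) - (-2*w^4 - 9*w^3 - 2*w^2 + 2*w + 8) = w^4 + 9*w^3 + 2*w^2 + 5*w - 6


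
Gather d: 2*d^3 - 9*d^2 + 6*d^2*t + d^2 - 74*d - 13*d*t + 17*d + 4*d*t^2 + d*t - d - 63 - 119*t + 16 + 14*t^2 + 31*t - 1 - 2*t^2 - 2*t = 2*d^3 + d^2*(6*t - 8) + d*(4*t^2 - 12*t - 58) + 12*t^2 - 90*t - 48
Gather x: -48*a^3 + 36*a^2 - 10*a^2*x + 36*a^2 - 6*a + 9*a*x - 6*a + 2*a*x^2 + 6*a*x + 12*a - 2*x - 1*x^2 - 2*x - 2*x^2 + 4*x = -48*a^3 + 72*a^2 + x^2*(2*a - 3) + x*(-10*a^2 + 15*a)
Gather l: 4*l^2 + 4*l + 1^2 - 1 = 4*l^2 + 4*l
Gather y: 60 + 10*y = 10*y + 60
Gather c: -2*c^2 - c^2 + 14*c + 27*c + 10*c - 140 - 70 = -3*c^2 + 51*c - 210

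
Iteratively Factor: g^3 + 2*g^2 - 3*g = (g)*(g^2 + 2*g - 3) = g*(g + 3)*(g - 1)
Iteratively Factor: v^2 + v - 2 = (v - 1)*(v + 2)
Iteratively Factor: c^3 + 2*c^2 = (c + 2)*(c^2) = c*(c + 2)*(c)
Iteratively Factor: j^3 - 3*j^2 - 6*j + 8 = (j - 1)*(j^2 - 2*j - 8) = (j - 1)*(j + 2)*(j - 4)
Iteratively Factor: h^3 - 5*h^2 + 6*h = (h - 3)*(h^2 - 2*h) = h*(h - 3)*(h - 2)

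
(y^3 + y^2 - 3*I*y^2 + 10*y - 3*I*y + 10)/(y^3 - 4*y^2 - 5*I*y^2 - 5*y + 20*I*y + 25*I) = (y + 2*I)/(y - 5)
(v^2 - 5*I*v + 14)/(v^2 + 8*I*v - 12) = (v - 7*I)/(v + 6*I)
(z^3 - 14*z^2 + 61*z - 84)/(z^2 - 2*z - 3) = (z^2 - 11*z + 28)/(z + 1)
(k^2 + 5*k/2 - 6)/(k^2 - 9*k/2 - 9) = (-2*k^2 - 5*k + 12)/(-2*k^2 + 9*k + 18)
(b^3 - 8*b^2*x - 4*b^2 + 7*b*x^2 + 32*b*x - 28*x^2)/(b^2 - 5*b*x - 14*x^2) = (b^2 - b*x - 4*b + 4*x)/(b + 2*x)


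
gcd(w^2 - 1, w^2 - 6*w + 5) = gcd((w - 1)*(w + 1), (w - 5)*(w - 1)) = w - 1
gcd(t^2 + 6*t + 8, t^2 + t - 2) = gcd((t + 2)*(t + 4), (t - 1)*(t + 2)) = t + 2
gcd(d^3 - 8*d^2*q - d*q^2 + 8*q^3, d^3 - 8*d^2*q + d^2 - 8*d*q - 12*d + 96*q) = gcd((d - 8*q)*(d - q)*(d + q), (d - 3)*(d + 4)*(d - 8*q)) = -d + 8*q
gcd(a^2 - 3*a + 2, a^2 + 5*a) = 1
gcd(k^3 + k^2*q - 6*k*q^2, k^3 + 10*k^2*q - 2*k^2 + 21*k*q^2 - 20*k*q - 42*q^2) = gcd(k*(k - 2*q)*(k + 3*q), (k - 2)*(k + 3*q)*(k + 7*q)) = k + 3*q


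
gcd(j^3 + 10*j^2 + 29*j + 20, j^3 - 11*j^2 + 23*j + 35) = j + 1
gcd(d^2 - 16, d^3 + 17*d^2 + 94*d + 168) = d + 4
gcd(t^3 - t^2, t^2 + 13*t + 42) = 1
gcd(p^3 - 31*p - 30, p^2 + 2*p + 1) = p + 1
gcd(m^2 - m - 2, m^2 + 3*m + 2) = m + 1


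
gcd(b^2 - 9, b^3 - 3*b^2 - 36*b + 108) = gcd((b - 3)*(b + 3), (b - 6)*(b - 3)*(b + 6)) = b - 3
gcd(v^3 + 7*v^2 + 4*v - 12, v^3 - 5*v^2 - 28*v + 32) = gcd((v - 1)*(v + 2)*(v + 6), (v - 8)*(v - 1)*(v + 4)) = v - 1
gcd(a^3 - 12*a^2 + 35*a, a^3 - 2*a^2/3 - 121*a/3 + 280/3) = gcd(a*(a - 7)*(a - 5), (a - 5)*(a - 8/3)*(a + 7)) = a - 5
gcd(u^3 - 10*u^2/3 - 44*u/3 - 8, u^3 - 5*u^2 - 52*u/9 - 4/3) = u^2 - 16*u/3 - 4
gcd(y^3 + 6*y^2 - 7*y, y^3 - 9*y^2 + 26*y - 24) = 1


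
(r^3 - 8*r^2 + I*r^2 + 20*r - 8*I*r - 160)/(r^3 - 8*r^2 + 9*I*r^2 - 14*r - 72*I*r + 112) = (r^2 + I*r + 20)/(r^2 + 9*I*r - 14)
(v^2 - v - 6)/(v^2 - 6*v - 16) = (v - 3)/(v - 8)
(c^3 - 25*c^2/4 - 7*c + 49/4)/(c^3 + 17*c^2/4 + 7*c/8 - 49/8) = 2*(c - 7)/(2*c + 7)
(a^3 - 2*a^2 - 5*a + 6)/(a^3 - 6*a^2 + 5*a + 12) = (a^2 + a - 2)/(a^2 - 3*a - 4)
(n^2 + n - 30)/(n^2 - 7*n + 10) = (n + 6)/(n - 2)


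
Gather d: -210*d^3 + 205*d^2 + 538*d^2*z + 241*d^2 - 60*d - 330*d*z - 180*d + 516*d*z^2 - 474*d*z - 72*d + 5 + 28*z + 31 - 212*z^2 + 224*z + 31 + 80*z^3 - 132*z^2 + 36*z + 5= -210*d^3 + d^2*(538*z + 446) + d*(516*z^2 - 804*z - 312) + 80*z^3 - 344*z^2 + 288*z + 72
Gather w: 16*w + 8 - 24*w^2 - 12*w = -24*w^2 + 4*w + 8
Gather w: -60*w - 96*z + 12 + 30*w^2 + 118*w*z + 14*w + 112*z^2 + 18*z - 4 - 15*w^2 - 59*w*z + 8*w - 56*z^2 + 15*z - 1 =15*w^2 + w*(59*z - 38) + 56*z^2 - 63*z + 7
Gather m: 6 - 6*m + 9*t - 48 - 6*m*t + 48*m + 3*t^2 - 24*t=m*(42 - 6*t) + 3*t^2 - 15*t - 42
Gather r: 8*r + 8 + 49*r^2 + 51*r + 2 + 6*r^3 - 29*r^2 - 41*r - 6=6*r^3 + 20*r^2 + 18*r + 4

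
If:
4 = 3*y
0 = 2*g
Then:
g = 0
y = 4/3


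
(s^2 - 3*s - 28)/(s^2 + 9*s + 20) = (s - 7)/(s + 5)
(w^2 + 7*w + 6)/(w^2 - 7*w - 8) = (w + 6)/(w - 8)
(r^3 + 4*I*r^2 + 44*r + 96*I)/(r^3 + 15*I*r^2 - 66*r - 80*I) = (r - 6*I)/(r + 5*I)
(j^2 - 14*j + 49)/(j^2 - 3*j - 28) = (j - 7)/(j + 4)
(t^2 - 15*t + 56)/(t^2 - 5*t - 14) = (t - 8)/(t + 2)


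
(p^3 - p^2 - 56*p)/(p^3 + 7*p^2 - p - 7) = p*(p - 8)/(p^2 - 1)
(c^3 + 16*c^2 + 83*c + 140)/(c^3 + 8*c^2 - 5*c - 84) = (c + 5)/(c - 3)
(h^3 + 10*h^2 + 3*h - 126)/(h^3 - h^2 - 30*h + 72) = (h + 7)/(h - 4)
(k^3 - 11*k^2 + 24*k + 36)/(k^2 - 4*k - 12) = (k^2 - 5*k - 6)/(k + 2)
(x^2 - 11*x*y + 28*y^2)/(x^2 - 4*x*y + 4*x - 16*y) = (x - 7*y)/(x + 4)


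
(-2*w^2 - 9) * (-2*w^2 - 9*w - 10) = 4*w^4 + 18*w^3 + 38*w^2 + 81*w + 90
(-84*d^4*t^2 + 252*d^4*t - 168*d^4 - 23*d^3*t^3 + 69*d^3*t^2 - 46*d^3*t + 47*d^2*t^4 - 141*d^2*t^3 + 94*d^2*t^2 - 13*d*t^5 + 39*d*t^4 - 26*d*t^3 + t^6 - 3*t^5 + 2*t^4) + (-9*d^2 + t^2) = -84*d^4*t^2 + 252*d^4*t - 168*d^4 - 23*d^3*t^3 + 69*d^3*t^2 - 46*d^3*t + 47*d^2*t^4 - 141*d^2*t^3 + 94*d^2*t^2 - 9*d^2 - 13*d*t^5 + 39*d*t^4 - 26*d*t^3 + t^6 - 3*t^5 + 2*t^4 + t^2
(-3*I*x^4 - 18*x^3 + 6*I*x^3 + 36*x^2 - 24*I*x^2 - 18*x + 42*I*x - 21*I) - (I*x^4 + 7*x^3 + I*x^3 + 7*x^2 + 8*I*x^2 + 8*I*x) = -4*I*x^4 - 25*x^3 + 5*I*x^3 + 29*x^2 - 32*I*x^2 - 18*x + 34*I*x - 21*I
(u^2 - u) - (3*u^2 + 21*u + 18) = -2*u^2 - 22*u - 18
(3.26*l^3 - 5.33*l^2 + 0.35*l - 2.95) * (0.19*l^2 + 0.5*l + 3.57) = 0.6194*l^5 + 0.6173*l^4 + 9.0397*l^3 - 19.4136*l^2 - 0.2255*l - 10.5315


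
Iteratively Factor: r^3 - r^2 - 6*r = (r)*(r^2 - r - 6) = r*(r - 3)*(r + 2)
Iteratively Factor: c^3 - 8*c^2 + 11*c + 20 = (c + 1)*(c^2 - 9*c + 20) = (c - 5)*(c + 1)*(c - 4)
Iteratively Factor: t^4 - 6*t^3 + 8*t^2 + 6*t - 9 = (t - 3)*(t^3 - 3*t^2 - t + 3) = (t - 3)*(t + 1)*(t^2 - 4*t + 3) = (t - 3)*(t - 1)*(t + 1)*(t - 3)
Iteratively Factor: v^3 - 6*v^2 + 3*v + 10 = (v - 2)*(v^2 - 4*v - 5) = (v - 5)*(v - 2)*(v + 1)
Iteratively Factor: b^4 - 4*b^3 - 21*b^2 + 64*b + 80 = (b + 4)*(b^3 - 8*b^2 + 11*b + 20) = (b + 1)*(b + 4)*(b^2 - 9*b + 20) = (b - 5)*(b + 1)*(b + 4)*(b - 4)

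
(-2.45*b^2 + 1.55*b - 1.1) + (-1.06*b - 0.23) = -2.45*b^2 + 0.49*b - 1.33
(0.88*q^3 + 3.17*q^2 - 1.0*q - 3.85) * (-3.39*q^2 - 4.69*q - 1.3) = -2.9832*q^5 - 14.8735*q^4 - 12.6213*q^3 + 13.6205*q^2 + 19.3565*q + 5.005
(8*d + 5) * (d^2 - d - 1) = 8*d^3 - 3*d^2 - 13*d - 5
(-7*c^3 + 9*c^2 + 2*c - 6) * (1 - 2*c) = 14*c^4 - 25*c^3 + 5*c^2 + 14*c - 6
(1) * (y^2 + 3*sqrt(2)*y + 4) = y^2 + 3*sqrt(2)*y + 4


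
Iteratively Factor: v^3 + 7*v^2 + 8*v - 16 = (v + 4)*(v^2 + 3*v - 4) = (v - 1)*(v + 4)*(v + 4)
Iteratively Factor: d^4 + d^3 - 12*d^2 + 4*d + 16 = (d - 2)*(d^3 + 3*d^2 - 6*d - 8) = (d - 2)*(d + 4)*(d^2 - d - 2) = (d - 2)*(d + 1)*(d + 4)*(d - 2)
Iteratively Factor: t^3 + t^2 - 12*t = (t + 4)*(t^2 - 3*t) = (t - 3)*(t + 4)*(t)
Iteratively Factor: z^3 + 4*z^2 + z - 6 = (z + 3)*(z^2 + z - 2) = (z - 1)*(z + 3)*(z + 2)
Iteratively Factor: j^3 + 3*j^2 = (j)*(j^2 + 3*j) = j^2*(j + 3)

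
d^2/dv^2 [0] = 0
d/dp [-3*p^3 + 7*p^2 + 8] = p*(14 - 9*p)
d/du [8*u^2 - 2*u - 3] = 16*u - 2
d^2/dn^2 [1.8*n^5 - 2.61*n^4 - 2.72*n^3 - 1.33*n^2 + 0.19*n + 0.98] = 36.0*n^3 - 31.32*n^2 - 16.32*n - 2.66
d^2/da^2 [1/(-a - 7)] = -2/(a + 7)^3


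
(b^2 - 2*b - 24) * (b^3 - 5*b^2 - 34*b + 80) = b^5 - 7*b^4 - 48*b^3 + 268*b^2 + 656*b - 1920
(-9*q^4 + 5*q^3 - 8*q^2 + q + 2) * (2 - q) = 9*q^5 - 23*q^4 + 18*q^3 - 17*q^2 + 4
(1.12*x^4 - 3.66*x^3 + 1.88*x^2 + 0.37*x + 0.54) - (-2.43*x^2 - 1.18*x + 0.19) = 1.12*x^4 - 3.66*x^3 + 4.31*x^2 + 1.55*x + 0.35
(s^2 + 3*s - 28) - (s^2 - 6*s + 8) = 9*s - 36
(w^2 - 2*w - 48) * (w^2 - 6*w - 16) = w^4 - 8*w^3 - 52*w^2 + 320*w + 768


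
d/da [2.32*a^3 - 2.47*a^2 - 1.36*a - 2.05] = 6.96*a^2 - 4.94*a - 1.36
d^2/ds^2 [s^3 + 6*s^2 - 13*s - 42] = 6*s + 12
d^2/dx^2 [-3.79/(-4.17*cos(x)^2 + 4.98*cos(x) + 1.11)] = (263.615724*(1 - cos(x)^2)^2 - 236.116242*cos(x)^3 + 295.97247*cos(x)^2 + 451.282122*cos(x) - 486.688302)/(-4.17*cos(x)^2 + 4.98*cos(x) + 1.11)^3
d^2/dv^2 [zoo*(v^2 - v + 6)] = zoo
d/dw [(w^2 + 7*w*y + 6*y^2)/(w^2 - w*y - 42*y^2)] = -8*y/(w^2 - 14*w*y + 49*y^2)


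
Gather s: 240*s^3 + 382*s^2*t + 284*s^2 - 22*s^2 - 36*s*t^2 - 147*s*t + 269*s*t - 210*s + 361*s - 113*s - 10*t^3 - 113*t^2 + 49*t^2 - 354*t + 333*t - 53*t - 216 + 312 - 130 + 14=240*s^3 + s^2*(382*t + 262) + s*(-36*t^2 + 122*t + 38) - 10*t^3 - 64*t^2 - 74*t - 20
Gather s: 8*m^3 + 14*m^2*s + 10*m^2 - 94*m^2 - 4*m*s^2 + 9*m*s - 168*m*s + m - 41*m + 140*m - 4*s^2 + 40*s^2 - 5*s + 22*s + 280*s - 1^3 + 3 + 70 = 8*m^3 - 84*m^2 + 100*m + s^2*(36 - 4*m) + s*(14*m^2 - 159*m + 297) + 72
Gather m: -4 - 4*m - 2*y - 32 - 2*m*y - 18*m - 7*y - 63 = m*(-2*y - 22) - 9*y - 99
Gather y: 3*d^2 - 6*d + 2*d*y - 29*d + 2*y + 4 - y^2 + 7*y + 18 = 3*d^2 - 35*d - y^2 + y*(2*d + 9) + 22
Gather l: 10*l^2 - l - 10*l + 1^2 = 10*l^2 - 11*l + 1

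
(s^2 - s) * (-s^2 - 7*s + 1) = -s^4 - 6*s^3 + 8*s^2 - s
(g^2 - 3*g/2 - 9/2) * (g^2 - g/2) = g^4 - 2*g^3 - 15*g^2/4 + 9*g/4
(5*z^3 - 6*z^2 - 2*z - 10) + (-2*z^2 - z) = 5*z^3 - 8*z^2 - 3*z - 10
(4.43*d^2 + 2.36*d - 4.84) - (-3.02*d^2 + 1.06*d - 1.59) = 7.45*d^2 + 1.3*d - 3.25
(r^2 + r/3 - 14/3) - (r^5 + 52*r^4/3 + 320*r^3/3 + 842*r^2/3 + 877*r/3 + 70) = -r^5 - 52*r^4/3 - 320*r^3/3 - 839*r^2/3 - 292*r - 224/3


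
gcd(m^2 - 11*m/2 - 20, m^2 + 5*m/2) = m + 5/2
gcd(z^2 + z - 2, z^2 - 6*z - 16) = z + 2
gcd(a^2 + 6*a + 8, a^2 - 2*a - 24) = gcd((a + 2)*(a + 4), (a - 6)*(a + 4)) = a + 4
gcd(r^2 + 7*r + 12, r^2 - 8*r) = 1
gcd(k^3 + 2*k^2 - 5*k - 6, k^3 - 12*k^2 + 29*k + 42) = k + 1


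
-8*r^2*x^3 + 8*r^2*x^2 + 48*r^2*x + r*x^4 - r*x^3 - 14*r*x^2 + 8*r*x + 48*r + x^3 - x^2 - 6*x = (-8*r + x)*(x - 3)*(x + 2)*(r*x + 1)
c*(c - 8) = c^2 - 8*c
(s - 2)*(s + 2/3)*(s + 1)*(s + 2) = s^4 + 5*s^3/3 - 10*s^2/3 - 20*s/3 - 8/3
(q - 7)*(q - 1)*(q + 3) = q^3 - 5*q^2 - 17*q + 21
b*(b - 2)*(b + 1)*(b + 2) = b^4 + b^3 - 4*b^2 - 4*b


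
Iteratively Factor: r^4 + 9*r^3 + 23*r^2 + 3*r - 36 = (r + 3)*(r^3 + 6*r^2 + 5*r - 12) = (r - 1)*(r + 3)*(r^2 + 7*r + 12) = (r - 1)*(r + 3)^2*(r + 4)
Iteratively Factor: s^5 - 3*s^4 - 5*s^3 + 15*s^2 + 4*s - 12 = (s - 3)*(s^4 - 5*s^2 + 4) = (s - 3)*(s + 2)*(s^3 - 2*s^2 - s + 2) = (s - 3)*(s + 1)*(s + 2)*(s^2 - 3*s + 2) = (s - 3)*(s - 2)*(s + 1)*(s + 2)*(s - 1)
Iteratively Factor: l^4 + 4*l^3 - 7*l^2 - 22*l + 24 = (l - 1)*(l^3 + 5*l^2 - 2*l - 24) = (l - 1)*(l + 4)*(l^2 + l - 6) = (l - 2)*(l - 1)*(l + 4)*(l + 3)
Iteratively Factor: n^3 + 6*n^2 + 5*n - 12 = (n + 4)*(n^2 + 2*n - 3) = (n + 3)*(n + 4)*(n - 1)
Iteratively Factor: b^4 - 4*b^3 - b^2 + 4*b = (b)*(b^3 - 4*b^2 - b + 4) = b*(b - 4)*(b^2 - 1) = b*(b - 4)*(b - 1)*(b + 1)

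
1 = 1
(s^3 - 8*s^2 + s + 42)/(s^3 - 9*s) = (s^2 - 5*s - 14)/(s*(s + 3))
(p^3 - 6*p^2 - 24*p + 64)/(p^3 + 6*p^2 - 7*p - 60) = (p^2 - 10*p + 16)/(p^2 + 2*p - 15)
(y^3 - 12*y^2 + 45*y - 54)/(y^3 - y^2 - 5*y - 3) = (y^2 - 9*y + 18)/(y^2 + 2*y + 1)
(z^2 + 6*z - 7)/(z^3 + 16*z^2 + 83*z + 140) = (z - 1)/(z^2 + 9*z + 20)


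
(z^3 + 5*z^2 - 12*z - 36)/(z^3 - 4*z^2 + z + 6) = (z^2 + 8*z + 12)/(z^2 - z - 2)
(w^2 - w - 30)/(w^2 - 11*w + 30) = (w + 5)/(w - 5)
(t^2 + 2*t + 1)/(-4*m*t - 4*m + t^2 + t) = (t + 1)/(-4*m + t)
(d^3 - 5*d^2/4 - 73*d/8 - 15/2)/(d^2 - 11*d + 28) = (8*d^2 + 22*d + 15)/(8*(d - 7))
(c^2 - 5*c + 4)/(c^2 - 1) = (c - 4)/(c + 1)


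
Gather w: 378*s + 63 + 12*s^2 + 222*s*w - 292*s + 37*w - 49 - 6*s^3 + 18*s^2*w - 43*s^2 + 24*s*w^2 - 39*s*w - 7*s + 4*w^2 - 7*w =-6*s^3 - 31*s^2 + 79*s + w^2*(24*s + 4) + w*(18*s^2 + 183*s + 30) + 14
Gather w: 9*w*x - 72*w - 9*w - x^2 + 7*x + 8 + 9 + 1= w*(9*x - 81) - x^2 + 7*x + 18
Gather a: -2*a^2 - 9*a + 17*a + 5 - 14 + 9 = -2*a^2 + 8*a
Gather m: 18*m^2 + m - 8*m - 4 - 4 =18*m^2 - 7*m - 8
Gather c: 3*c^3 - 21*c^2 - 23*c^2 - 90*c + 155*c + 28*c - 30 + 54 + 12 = 3*c^3 - 44*c^2 + 93*c + 36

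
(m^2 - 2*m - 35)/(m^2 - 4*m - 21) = (m + 5)/(m + 3)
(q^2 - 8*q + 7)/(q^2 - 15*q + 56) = (q - 1)/(q - 8)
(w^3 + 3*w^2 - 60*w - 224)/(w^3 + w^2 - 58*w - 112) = (w + 4)/(w + 2)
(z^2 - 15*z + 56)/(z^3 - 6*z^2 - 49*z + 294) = (z - 8)/(z^2 + z - 42)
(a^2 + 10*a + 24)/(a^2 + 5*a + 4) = (a + 6)/(a + 1)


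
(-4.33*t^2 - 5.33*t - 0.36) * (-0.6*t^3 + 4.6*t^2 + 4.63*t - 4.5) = 2.598*t^5 - 16.72*t^4 - 44.3499*t^3 - 6.8489*t^2 + 22.3182*t + 1.62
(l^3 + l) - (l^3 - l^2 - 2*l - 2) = l^2 + 3*l + 2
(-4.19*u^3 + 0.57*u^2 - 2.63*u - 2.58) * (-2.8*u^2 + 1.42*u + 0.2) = 11.732*u^5 - 7.5458*u^4 + 7.3354*u^3 + 3.6034*u^2 - 4.1896*u - 0.516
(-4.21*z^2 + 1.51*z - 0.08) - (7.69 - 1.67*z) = -4.21*z^2 + 3.18*z - 7.77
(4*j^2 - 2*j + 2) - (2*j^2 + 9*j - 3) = 2*j^2 - 11*j + 5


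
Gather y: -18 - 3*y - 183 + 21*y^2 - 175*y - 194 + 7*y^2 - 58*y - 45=28*y^2 - 236*y - 440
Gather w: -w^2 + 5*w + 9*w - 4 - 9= -w^2 + 14*w - 13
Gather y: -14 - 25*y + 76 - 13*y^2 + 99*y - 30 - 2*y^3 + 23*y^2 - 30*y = -2*y^3 + 10*y^2 + 44*y + 32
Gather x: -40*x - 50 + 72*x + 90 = 32*x + 40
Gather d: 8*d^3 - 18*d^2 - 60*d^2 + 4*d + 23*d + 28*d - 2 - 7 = 8*d^3 - 78*d^2 + 55*d - 9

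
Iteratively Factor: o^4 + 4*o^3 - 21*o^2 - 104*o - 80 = (o + 4)*(o^3 - 21*o - 20) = (o + 4)^2*(o^2 - 4*o - 5) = (o + 1)*(o + 4)^2*(o - 5)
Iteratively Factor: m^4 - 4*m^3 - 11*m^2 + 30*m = (m)*(m^3 - 4*m^2 - 11*m + 30) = m*(m - 5)*(m^2 + m - 6) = m*(m - 5)*(m + 3)*(m - 2)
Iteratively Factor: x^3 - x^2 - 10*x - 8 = (x - 4)*(x^2 + 3*x + 2) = (x - 4)*(x + 1)*(x + 2)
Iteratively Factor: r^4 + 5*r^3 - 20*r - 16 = (r + 4)*(r^3 + r^2 - 4*r - 4) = (r - 2)*(r + 4)*(r^2 + 3*r + 2) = (r - 2)*(r + 1)*(r + 4)*(r + 2)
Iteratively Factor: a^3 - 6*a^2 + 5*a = (a - 5)*(a^2 - a) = (a - 5)*(a - 1)*(a)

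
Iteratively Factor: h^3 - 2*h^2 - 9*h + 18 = (h - 3)*(h^2 + h - 6) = (h - 3)*(h + 3)*(h - 2)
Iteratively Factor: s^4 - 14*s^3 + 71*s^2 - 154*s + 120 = (s - 4)*(s^3 - 10*s^2 + 31*s - 30) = (s - 4)*(s - 2)*(s^2 - 8*s + 15) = (s - 4)*(s - 3)*(s - 2)*(s - 5)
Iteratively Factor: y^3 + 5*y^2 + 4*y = (y + 1)*(y^2 + 4*y) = (y + 1)*(y + 4)*(y)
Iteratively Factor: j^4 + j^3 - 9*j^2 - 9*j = (j + 1)*(j^3 - 9*j) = (j - 3)*(j + 1)*(j^2 + 3*j) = (j - 3)*(j + 1)*(j + 3)*(j)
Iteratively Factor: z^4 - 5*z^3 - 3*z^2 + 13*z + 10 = (z + 1)*(z^3 - 6*z^2 + 3*z + 10) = (z + 1)^2*(z^2 - 7*z + 10) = (z - 2)*(z + 1)^2*(z - 5)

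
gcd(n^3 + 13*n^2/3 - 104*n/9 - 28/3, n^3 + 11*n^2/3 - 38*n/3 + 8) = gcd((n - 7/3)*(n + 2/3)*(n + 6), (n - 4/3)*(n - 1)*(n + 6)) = n + 6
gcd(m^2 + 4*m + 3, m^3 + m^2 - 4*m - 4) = m + 1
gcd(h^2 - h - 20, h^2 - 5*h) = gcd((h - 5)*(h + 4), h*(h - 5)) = h - 5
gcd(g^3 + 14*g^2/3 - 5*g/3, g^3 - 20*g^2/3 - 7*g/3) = g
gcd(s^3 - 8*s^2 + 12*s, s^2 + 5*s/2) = s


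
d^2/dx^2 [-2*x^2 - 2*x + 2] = -4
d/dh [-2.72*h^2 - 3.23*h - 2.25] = -5.44*h - 3.23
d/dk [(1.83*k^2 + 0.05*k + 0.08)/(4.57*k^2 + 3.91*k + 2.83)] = (6.9268*k^2 + 9.6266*k - 0.1713)/(20.8849*k^4 + 35.7374*k^3 + 41.1543*k^2 + 22.1306*k + 8.0089)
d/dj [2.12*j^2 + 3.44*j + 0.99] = 4.24*j + 3.44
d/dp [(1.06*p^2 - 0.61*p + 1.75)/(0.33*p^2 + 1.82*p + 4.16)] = (2.1305*p^2 + 7.6642*p - 5.7226)/(0.1089*p^4 + 1.2012*p^3 + 6.058*p^2 + 15.1424*p + 17.3056)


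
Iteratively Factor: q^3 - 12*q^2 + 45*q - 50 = (q - 5)*(q^2 - 7*q + 10) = (q - 5)*(q - 2)*(q - 5)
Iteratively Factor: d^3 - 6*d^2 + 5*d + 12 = (d - 3)*(d^2 - 3*d - 4) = (d - 4)*(d - 3)*(d + 1)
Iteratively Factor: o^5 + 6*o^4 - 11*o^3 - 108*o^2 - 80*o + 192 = (o - 4)*(o^4 + 10*o^3 + 29*o^2 + 8*o - 48) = (o - 4)*(o + 3)*(o^3 + 7*o^2 + 8*o - 16) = (o - 4)*(o + 3)*(o + 4)*(o^2 + 3*o - 4) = (o - 4)*(o - 1)*(o + 3)*(o + 4)*(o + 4)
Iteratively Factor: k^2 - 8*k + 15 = (k - 5)*(k - 3)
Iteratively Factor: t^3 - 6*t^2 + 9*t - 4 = (t - 4)*(t^2 - 2*t + 1) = (t - 4)*(t - 1)*(t - 1)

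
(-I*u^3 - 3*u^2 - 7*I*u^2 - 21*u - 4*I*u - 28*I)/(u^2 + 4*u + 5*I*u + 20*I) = -(I*u^3 + u^2*(3 + 7*I) + u*(21 + 4*I) + 28*I)/(u^2 + u*(4 + 5*I) + 20*I)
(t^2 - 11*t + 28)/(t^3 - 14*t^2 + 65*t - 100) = (t - 7)/(t^2 - 10*t + 25)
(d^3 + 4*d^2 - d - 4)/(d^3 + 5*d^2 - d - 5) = (d + 4)/(d + 5)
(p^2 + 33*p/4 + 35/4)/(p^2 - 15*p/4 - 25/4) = (p + 7)/(p - 5)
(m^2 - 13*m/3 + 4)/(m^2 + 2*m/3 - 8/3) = (m - 3)/(m + 2)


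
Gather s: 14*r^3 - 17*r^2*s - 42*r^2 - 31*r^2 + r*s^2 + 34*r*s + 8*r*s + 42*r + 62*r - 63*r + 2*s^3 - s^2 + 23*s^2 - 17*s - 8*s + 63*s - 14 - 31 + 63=14*r^3 - 73*r^2 + 41*r + 2*s^3 + s^2*(r + 22) + s*(-17*r^2 + 42*r + 38) + 18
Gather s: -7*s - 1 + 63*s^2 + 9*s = 63*s^2 + 2*s - 1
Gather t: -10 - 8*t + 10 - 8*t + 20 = 20 - 16*t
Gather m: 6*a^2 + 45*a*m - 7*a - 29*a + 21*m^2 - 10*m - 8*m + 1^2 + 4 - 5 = 6*a^2 - 36*a + 21*m^2 + m*(45*a - 18)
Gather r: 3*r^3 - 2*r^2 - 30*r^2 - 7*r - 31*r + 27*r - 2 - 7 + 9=3*r^3 - 32*r^2 - 11*r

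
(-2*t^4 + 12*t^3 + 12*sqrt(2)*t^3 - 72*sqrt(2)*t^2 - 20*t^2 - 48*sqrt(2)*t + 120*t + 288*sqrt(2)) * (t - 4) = -2*t^5 + 12*sqrt(2)*t^4 + 20*t^4 - 120*sqrt(2)*t^3 - 68*t^3 + 200*t^2 + 240*sqrt(2)*t^2 - 480*t + 480*sqrt(2)*t - 1152*sqrt(2)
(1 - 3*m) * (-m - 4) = 3*m^2 + 11*m - 4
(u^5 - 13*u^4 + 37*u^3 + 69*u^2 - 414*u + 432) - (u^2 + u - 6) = u^5 - 13*u^4 + 37*u^3 + 68*u^2 - 415*u + 438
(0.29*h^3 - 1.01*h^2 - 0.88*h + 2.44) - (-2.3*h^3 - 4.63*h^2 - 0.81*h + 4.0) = 2.59*h^3 + 3.62*h^2 - 0.07*h - 1.56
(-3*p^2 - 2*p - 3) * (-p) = 3*p^3 + 2*p^2 + 3*p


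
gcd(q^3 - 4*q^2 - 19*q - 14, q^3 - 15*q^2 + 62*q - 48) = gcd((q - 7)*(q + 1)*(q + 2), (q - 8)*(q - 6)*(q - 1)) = 1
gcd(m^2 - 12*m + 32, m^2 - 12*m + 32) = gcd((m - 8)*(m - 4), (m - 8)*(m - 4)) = m^2 - 12*m + 32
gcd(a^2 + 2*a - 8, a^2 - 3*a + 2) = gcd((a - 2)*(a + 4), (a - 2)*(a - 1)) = a - 2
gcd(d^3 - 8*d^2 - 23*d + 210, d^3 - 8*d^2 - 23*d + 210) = d^3 - 8*d^2 - 23*d + 210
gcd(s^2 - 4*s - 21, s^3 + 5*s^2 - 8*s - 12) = 1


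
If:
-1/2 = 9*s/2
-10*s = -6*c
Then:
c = -5/27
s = -1/9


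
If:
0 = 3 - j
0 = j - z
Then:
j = 3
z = 3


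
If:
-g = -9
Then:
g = 9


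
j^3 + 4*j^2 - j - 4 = (j - 1)*(j + 1)*(j + 4)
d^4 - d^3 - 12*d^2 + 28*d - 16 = (d - 2)^2*(d - 1)*(d + 4)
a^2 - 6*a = a*(a - 6)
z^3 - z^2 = z^2*(z - 1)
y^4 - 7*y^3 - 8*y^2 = y^2*(y - 8)*(y + 1)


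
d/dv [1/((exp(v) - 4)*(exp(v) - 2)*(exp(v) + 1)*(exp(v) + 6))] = (-4*exp(3*v) - 3*exp(2*v) + 56*exp(v) - 20)*exp(v)/(exp(8*v) + 2*exp(7*v) - 55*exp(6*v) - 16*exp(5*v) + 920*exp(4*v) - 1024*exp(3*v) - 2288*exp(2*v) + 1920*exp(v) + 2304)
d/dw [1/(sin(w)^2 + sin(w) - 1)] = -(2*sin(w) + 1)*cos(w)/(sin(w) - cos(w)^2)^2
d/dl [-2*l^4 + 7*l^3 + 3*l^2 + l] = -8*l^3 + 21*l^2 + 6*l + 1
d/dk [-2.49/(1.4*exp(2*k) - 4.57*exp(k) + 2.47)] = (6.972*exp(k) - 11.3793)*exp(k)/(1.4*exp(2*k) - 4.57*exp(k) + 2.47)^2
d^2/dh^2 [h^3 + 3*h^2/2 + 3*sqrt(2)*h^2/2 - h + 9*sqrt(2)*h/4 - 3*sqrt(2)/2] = 6*h + 3 + 3*sqrt(2)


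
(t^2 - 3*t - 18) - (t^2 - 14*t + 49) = 11*t - 67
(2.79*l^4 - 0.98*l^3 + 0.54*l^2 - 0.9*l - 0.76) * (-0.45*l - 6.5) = -1.2555*l^5 - 17.694*l^4 + 6.127*l^3 - 3.105*l^2 + 6.192*l + 4.94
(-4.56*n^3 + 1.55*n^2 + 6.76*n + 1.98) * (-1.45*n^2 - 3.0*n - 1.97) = 6.612*n^5 + 11.4325*n^4 - 5.4688*n^3 - 26.2045*n^2 - 19.2572*n - 3.9006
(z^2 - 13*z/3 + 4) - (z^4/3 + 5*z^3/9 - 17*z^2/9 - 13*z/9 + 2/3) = -z^4/3 - 5*z^3/9 + 26*z^2/9 - 26*z/9 + 10/3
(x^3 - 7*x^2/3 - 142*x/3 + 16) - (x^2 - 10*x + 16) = x^3 - 10*x^2/3 - 112*x/3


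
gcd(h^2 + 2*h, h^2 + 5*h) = h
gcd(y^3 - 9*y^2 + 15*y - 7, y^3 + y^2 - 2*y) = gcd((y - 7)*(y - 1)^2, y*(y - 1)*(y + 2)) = y - 1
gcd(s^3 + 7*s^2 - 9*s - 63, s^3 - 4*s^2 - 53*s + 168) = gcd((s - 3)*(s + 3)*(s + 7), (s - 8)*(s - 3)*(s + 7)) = s^2 + 4*s - 21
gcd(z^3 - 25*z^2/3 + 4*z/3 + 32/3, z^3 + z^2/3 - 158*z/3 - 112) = z - 8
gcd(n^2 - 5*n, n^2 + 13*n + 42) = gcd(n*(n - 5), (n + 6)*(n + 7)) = 1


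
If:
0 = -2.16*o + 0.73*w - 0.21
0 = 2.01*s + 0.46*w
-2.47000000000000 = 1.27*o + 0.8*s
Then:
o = -3.32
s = 2.18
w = -9.53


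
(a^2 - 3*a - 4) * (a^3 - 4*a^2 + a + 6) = a^5 - 7*a^4 + 9*a^3 + 19*a^2 - 22*a - 24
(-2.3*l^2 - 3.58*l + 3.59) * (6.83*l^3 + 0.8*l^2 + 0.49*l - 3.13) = -15.709*l^5 - 26.2914*l^4 + 20.5287*l^3 + 8.3168*l^2 + 12.9645*l - 11.2367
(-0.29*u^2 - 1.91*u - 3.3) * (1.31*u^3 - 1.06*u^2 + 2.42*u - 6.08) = -0.3799*u^5 - 2.1947*u^4 - 3.0002*u^3 + 0.639*u^2 + 3.6268*u + 20.064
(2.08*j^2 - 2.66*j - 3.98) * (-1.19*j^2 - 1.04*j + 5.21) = -2.4752*j^4 + 1.0022*j^3 + 18.3394*j^2 - 9.7194*j - 20.7358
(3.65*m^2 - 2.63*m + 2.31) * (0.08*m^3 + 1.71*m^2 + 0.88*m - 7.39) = 0.292*m^5 + 6.0311*m^4 - 1.1005*m^3 - 25.3378*m^2 + 21.4685*m - 17.0709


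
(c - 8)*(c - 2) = c^2 - 10*c + 16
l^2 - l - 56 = (l - 8)*(l + 7)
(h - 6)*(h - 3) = h^2 - 9*h + 18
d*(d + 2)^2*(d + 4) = d^4 + 8*d^3 + 20*d^2 + 16*d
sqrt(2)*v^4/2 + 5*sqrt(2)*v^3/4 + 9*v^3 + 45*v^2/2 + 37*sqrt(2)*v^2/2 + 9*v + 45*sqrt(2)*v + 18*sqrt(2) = (v + 1/2)*(v + 3*sqrt(2))*(v + 6*sqrt(2))*(sqrt(2)*v/2 + sqrt(2))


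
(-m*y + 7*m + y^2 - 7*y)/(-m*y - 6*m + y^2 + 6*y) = (y - 7)/(y + 6)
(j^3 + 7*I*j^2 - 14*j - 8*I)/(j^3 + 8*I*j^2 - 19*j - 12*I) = (j + 2*I)/(j + 3*I)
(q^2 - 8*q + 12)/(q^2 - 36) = (q - 2)/(q + 6)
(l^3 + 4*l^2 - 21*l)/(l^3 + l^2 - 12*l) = (l + 7)/(l + 4)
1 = 1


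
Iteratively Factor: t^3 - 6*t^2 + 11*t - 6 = (t - 3)*(t^2 - 3*t + 2) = (t - 3)*(t - 1)*(t - 2)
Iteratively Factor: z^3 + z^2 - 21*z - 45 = (z + 3)*(z^2 - 2*z - 15) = (z - 5)*(z + 3)*(z + 3)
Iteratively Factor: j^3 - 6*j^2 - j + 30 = (j - 3)*(j^2 - 3*j - 10) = (j - 3)*(j + 2)*(j - 5)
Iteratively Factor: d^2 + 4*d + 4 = (d + 2)*(d + 2)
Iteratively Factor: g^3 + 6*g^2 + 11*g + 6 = (g + 3)*(g^2 + 3*g + 2) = (g + 1)*(g + 3)*(g + 2)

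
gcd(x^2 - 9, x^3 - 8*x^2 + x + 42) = x - 3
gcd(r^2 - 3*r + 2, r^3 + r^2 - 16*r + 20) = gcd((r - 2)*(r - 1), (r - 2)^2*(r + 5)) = r - 2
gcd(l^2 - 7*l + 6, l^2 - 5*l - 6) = l - 6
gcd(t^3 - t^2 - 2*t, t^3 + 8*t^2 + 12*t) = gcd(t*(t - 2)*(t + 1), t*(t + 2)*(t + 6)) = t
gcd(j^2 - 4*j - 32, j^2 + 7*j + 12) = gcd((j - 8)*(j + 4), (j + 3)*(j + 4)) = j + 4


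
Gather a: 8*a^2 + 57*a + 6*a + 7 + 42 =8*a^2 + 63*a + 49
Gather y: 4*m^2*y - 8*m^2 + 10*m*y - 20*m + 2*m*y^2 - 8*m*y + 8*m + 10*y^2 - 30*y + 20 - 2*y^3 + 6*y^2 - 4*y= -8*m^2 - 12*m - 2*y^3 + y^2*(2*m + 16) + y*(4*m^2 + 2*m - 34) + 20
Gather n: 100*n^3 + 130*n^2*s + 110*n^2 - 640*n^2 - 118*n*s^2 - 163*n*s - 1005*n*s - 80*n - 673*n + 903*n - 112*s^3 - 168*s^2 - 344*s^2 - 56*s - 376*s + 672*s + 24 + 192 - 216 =100*n^3 + n^2*(130*s - 530) + n*(-118*s^2 - 1168*s + 150) - 112*s^3 - 512*s^2 + 240*s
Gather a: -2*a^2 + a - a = -2*a^2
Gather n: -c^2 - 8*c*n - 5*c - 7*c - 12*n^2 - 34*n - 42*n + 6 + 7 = -c^2 - 12*c - 12*n^2 + n*(-8*c - 76) + 13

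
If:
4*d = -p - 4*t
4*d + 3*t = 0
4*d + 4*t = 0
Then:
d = 0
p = 0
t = 0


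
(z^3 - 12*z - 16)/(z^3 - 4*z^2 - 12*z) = (z^2 - 2*z - 8)/(z*(z - 6))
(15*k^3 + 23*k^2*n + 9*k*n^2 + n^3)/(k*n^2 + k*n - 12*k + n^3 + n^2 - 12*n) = (15*k^2 + 8*k*n + n^2)/(n^2 + n - 12)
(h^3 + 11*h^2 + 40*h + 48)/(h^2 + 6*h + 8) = (h^2 + 7*h + 12)/(h + 2)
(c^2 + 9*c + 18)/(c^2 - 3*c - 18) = (c + 6)/(c - 6)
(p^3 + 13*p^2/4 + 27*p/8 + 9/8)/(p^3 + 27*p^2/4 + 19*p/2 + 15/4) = (p + 3/2)/(p + 5)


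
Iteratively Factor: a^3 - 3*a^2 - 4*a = (a + 1)*(a^2 - 4*a) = a*(a + 1)*(a - 4)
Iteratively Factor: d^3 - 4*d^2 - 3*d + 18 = (d - 3)*(d^2 - d - 6) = (d - 3)*(d + 2)*(d - 3)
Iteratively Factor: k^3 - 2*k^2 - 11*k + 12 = (k - 4)*(k^2 + 2*k - 3) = (k - 4)*(k + 3)*(k - 1)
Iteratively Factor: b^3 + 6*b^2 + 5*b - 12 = (b - 1)*(b^2 + 7*b + 12) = (b - 1)*(b + 4)*(b + 3)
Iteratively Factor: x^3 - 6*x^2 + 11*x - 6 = (x - 3)*(x^2 - 3*x + 2) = (x - 3)*(x - 1)*(x - 2)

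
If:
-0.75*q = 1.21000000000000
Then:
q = -1.61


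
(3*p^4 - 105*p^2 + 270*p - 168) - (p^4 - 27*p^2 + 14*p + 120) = 2*p^4 - 78*p^2 + 256*p - 288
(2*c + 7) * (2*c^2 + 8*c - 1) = 4*c^3 + 30*c^2 + 54*c - 7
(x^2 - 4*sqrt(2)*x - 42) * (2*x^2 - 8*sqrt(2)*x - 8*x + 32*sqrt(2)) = 2*x^4 - 16*sqrt(2)*x^3 - 8*x^3 - 20*x^2 + 64*sqrt(2)*x^2 + 80*x + 336*sqrt(2)*x - 1344*sqrt(2)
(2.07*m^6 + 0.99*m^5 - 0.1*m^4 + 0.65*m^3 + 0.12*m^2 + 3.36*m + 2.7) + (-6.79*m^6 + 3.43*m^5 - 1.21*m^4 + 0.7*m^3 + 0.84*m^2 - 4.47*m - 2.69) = -4.72*m^6 + 4.42*m^5 - 1.31*m^4 + 1.35*m^3 + 0.96*m^2 - 1.11*m + 0.0100000000000002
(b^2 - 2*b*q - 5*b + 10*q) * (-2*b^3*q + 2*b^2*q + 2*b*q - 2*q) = -2*b^5*q + 4*b^4*q^2 + 12*b^4*q - 24*b^3*q^2 - 8*b^3*q + 16*b^2*q^2 - 12*b^2*q + 24*b*q^2 + 10*b*q - 20*q^2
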